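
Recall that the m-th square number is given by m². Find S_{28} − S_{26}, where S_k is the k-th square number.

28² = 784 and 26² = 676.
Difference: 784 − 676 = 108.

108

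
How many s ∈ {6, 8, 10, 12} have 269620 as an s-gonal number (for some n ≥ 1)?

s = 6: P(6, 367) = 269011 and P(6, 368) = 270480; 269620 is not s-gonal.
s = 8: P(8, 300) = 269400 and P(8, 301) = 271201; 269620 is not s-gonal.
s = 10: P(10, 260) = 269620. ✓
s = 12: P(12, 232) = 268192 and P(12, 233) = 270513; 269620 is not s-gonal.
Hits: s ∈ {10} → 1.

1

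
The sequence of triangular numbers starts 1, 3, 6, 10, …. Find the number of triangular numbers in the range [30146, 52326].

The n-th triangular number is n(n+1)/2.
Smallest index with value ≥ 30146: n = 246 (giving 30381).
Largest index with value ≤ 52326: n = 323 (giving 52326).
Indices 246 through 323: 78 terms.

78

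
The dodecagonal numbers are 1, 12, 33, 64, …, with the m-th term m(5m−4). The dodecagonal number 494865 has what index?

315

Set n(5n−4) = 494865, giving 5n² − 4n − 494865 = 0.
The discriminant is 16 + 20·494865 = 9897316, and √9897316 = 3146.
So n = (4 + 3146) / 10 = 3150/10 = 315.
Check: 315·(5·315 − 4) = 494865. ✓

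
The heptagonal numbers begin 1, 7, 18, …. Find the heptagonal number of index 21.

The 21st heptagonal number is n(5n−3)/2 with n = 21.
21·(5·21 − 3)/2 = 21·102/2 = 21·51 = 1071.

1071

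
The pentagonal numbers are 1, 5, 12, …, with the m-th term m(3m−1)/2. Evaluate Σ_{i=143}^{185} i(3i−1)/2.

1741199

Σ i(3i−1)/2 = (3Σi² − Σi) / 2 over i = 143..185.
Σi = 17205 − 10153 = 7052 and Σi² = 2127685 − 964535 = 1163150.
(3·1163150 − 1·7052) / 2 = 3482398/2 = 1741199.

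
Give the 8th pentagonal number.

The 8th pentagonal number is n(3n−1)/2 with n = 8.
8·(3·8 − 1)/2 = 8·23/2 = 92.

92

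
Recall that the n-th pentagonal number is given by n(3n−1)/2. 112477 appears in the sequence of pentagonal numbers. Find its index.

274

Set n(3n−1)/2 = 112477, giving 3n² − n − 224954 = 0.
The discriminant is 1 + 24·112477 = 2699449, and √2699449 = 1643.
So n = (1 + 1643) / 6 = 1644/6 = 274.
Check: 274·(3·274 − 1)/2 = 112477. ✓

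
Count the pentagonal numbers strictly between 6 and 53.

4

The n-th pentagonal number is n(3n−1)/2.
Smallest index with value > 6: n = 3 (giving 12).
Largest index with value < 53: n = 6 (giving 51).
Indices 3 through 6: 4 terms.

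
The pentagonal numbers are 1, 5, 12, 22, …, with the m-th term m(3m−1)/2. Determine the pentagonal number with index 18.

The 18th pentagonal number is n(3n−1)/2 with n = 18.
18·(3·18 − 1)/2 = 18·53/2 = 477.

477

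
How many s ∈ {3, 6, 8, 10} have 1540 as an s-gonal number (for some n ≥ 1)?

s = 3: P(3, 55) = 1540. ✓
s = 6: P(6, 28) = 1540. ✓
s = 8: P(8, 22) = 1408 and P(8, 23) = 1541; 1540 is not s-gonal.
s = 10: P(10, 20) = 1540. ✓
Hits: s ∈ {3, 6, 10} → 3.

3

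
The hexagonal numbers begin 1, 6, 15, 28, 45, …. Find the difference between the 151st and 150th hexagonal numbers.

Consecutive hexagonal numbers differ by 4n − 3: here 4·151 − 3 = 601.

601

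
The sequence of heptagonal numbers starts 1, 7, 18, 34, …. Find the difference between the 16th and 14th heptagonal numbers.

147

16·(5·16 − 3)/2 = 616 and 14·(5·14 − 3)/2 = 469.
Difference: 616 − 469 = 147.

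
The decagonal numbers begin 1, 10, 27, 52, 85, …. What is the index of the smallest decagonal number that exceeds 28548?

85

Solve n(4n−3) > 28548 for integer n.
The largest n with value ≤ 28548 is 84 (since 27972 ≤ 28548 < 28645), so the first above is n = 85, value 28645.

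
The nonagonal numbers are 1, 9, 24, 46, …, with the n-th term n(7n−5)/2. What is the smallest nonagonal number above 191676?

Solve n(7n−5)/2 > 191676 for integer n.
The largest n with value ≤ 191676 is 234 (since 191061 ≤ 191676 < 192700), so the first above is n = 235, value 192700.

192700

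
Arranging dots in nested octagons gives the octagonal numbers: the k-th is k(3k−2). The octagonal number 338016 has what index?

336

Set n(3n−2) = 338016, giving 3n² − 2n − 338016 = 0.
The discriminant is 4 + 12·338016 = 4056196, and √4056196 = 2014.
So n = (2 + 2014) / 6 = 2016/6 = 336.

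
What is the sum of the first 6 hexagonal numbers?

161

Σ i(2i−1) = 2Σi² − Σi over i = 1..6.
Σi = 21 and Σi² = 91.
2·91 − 1·21 = 161.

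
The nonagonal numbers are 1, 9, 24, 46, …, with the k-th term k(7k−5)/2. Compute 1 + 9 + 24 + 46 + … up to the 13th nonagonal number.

2639

Σ i(7i−5)/2 = (7Σi² − 5Σi) / 2 over i = 1..13.
Σi = 91 and Σi² = 819.
(7·819 − 5·91) / 2 = 5278/2 = 2639.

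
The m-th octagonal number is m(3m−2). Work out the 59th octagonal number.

10325

The 59th octagonal number is n(3n−2) with n = 59.
59·(3·59 − 2) = 59·175 = 10325.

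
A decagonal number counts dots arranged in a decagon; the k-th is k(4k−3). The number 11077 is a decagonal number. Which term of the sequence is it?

Set n(4n−3) = 11077, giving 4n² − 3n − 11077 = 0.
So n = (3 + 421) / 8 = 424/8 = 53.

53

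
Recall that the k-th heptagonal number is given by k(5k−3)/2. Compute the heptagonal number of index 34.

2839

The 34th heptagonal number is n(5n−3)/2 with n = 34.
34·(5·34 − 3)/2 = 34·167/2 = 2839.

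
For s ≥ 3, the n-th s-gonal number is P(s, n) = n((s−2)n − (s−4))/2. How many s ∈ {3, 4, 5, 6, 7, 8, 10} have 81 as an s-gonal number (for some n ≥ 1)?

2

s = 3: P(3, 12) = 78 and P(3, 13) = 91; 81 is not s-gonal.
s = 4: P(4, 9) = 81. ✓
s = 5: P(5, 7) = 70 and P(5, 8) = 92; 81 is not s-gonal.
s = 6: P(6, 6) = 66 and P(6, 7) = 91; 81 is not s-gonal.
s = 7: P(7, 6) = 81. ✓
s = 8: P(8, 5) = 65 and P(8, 6) = 96; 81 is not s-gonal.
s = 10: P(10, 4) = 52 and P(10, 5) = 85; 81 is not s-gonal.
Hits: s ∈ {4, 7} → 2.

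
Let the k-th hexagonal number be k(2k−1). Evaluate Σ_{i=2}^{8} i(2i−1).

Σ i(2i−1) = 2Σi² − Σi over i = 2..8.
Σi = 36 − 1 = 35 and Σi² = 204 − 1 = 203.
2·203 − 1·35 = 371.

371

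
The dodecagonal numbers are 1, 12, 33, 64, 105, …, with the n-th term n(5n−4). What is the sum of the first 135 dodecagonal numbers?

Σ i(5i−4) = 5Σi² − 4Σi over i = 1..135.
Σi = 9180 and Σi² = 829260.
5·829260 − 4·9180 = 4109580.

4109580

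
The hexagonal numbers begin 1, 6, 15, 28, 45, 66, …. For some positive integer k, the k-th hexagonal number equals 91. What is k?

Set n(2n−1) = 91, giving 2n² − n − 91 = 0.
So n = (1 + 27) / 4 = 28/4 = 7.

7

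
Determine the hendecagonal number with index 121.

65461

121·(9·121 − 7)/2 = 121·1082/2 = 121·541 = 65461.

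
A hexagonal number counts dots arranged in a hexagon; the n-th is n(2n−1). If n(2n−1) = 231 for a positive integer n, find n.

11

Set n(2n−1) = 231, giving 2n² − n − 231 = 0.
So n = (1 + 43) / 4 = 44/4 = 11.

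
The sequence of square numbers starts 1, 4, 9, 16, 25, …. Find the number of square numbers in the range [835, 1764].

14

The n-th square number is n².
Smallest index with value ≥ 835: n = 29 (giving 841).
Largest index with value ≤ 1764: n = 42 (giving 1764).
Indices 29 through 42: 14 terms.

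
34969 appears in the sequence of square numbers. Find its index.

We need n² = 34969, so n = √34969 = 187.

187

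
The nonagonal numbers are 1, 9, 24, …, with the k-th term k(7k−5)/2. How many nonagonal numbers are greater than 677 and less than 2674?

13

The n-th nonagonal number is n(7n−5)/2.
Smallest index with value > 677: n = 15 (giving 750).
Largest index with value < 2674: n = 27 (giving 2484).
Indices 15 through 27: 13 terms.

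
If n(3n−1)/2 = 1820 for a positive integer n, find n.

Set n(3n−1)/2 = 1820, giving 3n² − n − 3640 = 0.
The discriminant is 1 + 24·1820 = 43681, and √43681 = 209.
So n = (1 + 209) / 6 = 210/6 = 35.
Check: 35·(3·35 − 1)/2 = 1820. ✓

35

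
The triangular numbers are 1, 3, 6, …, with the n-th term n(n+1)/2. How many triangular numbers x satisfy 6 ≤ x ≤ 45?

The n-th triangular number is n(n+1)/2.
Smallest index with value ≥ 6: n = 3 (giving 6).
Largest index with value ≤ 45: n = 9 (giving 45).
Indices 3 through 9: 7 terms.

7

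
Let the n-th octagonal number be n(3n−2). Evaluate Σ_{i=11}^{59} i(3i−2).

Σ i(3i−2) = 3Σi² − 2Σi over i = 11..59.
Σi = 1770 − 55 = 1715 and Σi² = 70210 − 385 = 69825.
3·69825 − 2·1715 = 206045.

206045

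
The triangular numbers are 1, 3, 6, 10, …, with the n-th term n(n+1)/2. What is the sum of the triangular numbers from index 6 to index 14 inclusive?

525

Σ i(i+1)/2 = (Σi² + Σi) / 2 over i = 6..14.
Σi = 105 − 15 = 90 and Σi² = 1015 − 55 = 960.
(1·960 + 1·90) / 2 = 1050/2 = 525.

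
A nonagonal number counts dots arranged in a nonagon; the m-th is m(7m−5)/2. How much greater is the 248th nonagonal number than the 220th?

248·(7·248 − 5)/2 = 214644 and 220·(7·220 − 5)/2 = 168850.
Difference: 214644 − 168850 = 45794.

45794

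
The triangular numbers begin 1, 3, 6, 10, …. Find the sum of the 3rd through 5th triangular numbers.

Σ i(i+1)/2 = (Σi² + Σi) / 2 over i = 3..5.
Σi = 15 − 3 = 12 and Σi² = 55 − 5 = 50.
(1·50 + 1·12) / 2 = 62/2 = 31.

31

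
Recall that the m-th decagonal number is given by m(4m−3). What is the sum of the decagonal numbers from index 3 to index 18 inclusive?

Σ i(4i−3) = 4Σi² − 3Σi over i = 3..18.
Σi = 171 − 3 = 168 and Σi² = 2109 − 5 = 2104.
4·2104 − 3·168 = 7912.

7912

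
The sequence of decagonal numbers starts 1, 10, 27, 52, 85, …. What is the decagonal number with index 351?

The 351st decagonal number is n(4n−3) with n = 351.
351·(4·351 − 3) = 351·1401 = 491751.

491751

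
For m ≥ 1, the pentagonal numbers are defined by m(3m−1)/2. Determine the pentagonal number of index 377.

377·(3·377 − 1)/2 = 377·1130/2 = 377·565 = 213005.

213005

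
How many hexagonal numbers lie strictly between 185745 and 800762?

328

The n-th hexagonal number is n(2n−1).
Smallest index with value > 185745: n = 306 (giving 186966).
Largest index with value < 800762: n = 633 (giving 800745).
Indices 306 through 633: 328 terms.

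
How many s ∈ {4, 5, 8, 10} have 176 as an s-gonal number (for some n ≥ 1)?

2

s = 4: P(4, 13) = 169 and P(4, 14) = 196; 176 is not s-gonal.
s = 5: P(5, 11) = 176. ✓
s = 8: P(8, 8) = 176. ✓
s = 10: P(10, 7) = 175 and P(10, 8) = 232; 176 is not s-gonal.
Hits: s ∈ {5, 8} → 2.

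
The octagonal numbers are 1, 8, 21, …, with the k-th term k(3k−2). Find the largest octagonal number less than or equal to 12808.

Solve n(3n−2) ≤ 12808 for integer n.
n = 65 gives 12545 ≤ 12808, while n = 66 gives 12936 > 12808; so the answer is 12545.

12545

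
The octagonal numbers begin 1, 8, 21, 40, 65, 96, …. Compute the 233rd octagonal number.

233·(3·233 − 2) = 233·697 = 162401.

162401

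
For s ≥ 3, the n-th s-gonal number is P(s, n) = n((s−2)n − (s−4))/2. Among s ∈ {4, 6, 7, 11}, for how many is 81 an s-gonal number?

2

s = 4: P(4, 9) = 81. ✓
s = 6: P(6, 6) = 66 and P(6, 7) = 91; 81 is not s-gonal.
s = 7: P(7, 6) = 81. ✓
s = 11: P(11, 4) = 58 and P(11, 5) = 95; 81 is not s-gonal.
Hits: s ∈ {4, 7} → 2.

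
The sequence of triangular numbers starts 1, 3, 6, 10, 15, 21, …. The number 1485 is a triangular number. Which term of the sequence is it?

54

Set n(n+1)/2 = 1485, giving n² + n − 2970 = 0.
The discriminant is 1 + 8·1485 = 11881, and √11881 = 109.
So n = (-1 + 109) / 2 = 108/2 = 54.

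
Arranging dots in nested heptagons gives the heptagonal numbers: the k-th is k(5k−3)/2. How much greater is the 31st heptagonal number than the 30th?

Consecutive heptagonal numbers differ by 5n − 4: here 5·31 − 4 = 151.

151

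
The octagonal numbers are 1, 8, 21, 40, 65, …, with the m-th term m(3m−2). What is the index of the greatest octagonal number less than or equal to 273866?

302

Solve n(3n−2) ≤ 273866 for integer n.
n = 302 gives 273008 ≤ 273866, while n = 303 gives 274821 > 273866; so the answer is index 302.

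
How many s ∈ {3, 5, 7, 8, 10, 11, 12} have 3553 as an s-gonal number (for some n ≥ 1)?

s = 3: P(3, 83) = 3486 and P(3, 84) = 3570; 3553 is not s-gonal.
s = 5: P(5, 48) = 3432 and P(5, 49) = 3577; 3553 is not s-gonal.
s = 7: P(7, 38) = 3553. ✓
s = 8: P(8, 34) = 3400 and P(8, 35) = 3605; 3553 is not s-gonal.
s = 10: P(10, 30) = 3510 and P(10, 31) = 3751; 3553 is not s-gonal.
s = 11: P(11, 28) = 3430 and P(11, 29) = 3683; 3553 is not s-gonal.
s = 12: P(12, 27) = 3537 and P(12, 28) = 3808; 3553 is not s-gonal.
Hits: s ∈ {7} → 1.

1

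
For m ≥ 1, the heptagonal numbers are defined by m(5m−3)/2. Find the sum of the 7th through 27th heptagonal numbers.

Σ i(5i−3)/2 = (5Σi² − 3Σi) / 2 over i = 7..27.
Σi = 378 − 21 = 357 and Σi² = 6930 − 91 = 6839.
(5·6839 − 3·357) / 2 = 33124/2 = 16562.

16562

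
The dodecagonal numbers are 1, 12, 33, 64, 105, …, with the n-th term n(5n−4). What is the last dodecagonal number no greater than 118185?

Solve n(5n−4) ≤ 118185 for integer n.
n = 154 gives 117964 ≤ 118185, while n = 155 gives 119505 > 118185; so the answer is 117964.

117964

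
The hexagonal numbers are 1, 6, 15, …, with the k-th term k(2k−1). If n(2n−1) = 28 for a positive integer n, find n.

Set n(2n−1) = 28, giving 2n² − n − 28 = 0.
The discriminant is 1 + 8·28 = 225, and √225 = 15.
So n = (1 + 15) / 4 = 16/4 = 4.

4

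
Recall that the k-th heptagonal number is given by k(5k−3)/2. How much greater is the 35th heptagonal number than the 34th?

Consecutive heptagonal numbers differ by 5n − 4: here 5·35 − 4 = 171.

171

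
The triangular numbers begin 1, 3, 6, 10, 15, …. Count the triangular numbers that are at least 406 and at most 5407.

76

The n-th triangular number is n(n+1)/2.
Smallest index with value ≥ 406: n = 28 (giving 406).
Largest index with value ≤ 5407: n = 103 (giving 5356).
Indices 28 through 103: 76 terms.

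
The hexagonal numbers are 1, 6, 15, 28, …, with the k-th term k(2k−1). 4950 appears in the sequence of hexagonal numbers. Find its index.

50

Set n(2n−1) = 4950, giving 2n² − n − 4950 = 0.
So n = (1 + 199) / 4 = 200/4 = 50.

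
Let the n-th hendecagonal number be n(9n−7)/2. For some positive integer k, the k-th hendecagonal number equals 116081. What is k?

161

Set n(9n−7)/2 = 116081, giving 9n² − 7n − 232162 = 0.
So n = (7 + 2891) / 18 = 2898/18 = 161.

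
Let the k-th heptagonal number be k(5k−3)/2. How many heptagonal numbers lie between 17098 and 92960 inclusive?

111

The n-th heptagonal number is n(5n−3)/2.
Smallest index with value ≥ 17098: n = 83 (giving 17098).
Largest index with value ≤ 92960: n = 193 (giving 92833).
Indices 83 through 193: 111 terms.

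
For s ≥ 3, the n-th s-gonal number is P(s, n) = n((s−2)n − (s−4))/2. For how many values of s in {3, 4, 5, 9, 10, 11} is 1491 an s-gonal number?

s = 3: P(3, 54) = 1485 and P(3, 55) = 1540; 1491 is not s-gonal.
s = 4: P(4, 38) = 1444 and P(4, 39) = 1521; 1491 is not s-gonal.
s = 5: P(5, 31) = 1426 and P(5, 32) = 1520; 1491 is not s-gonal.
s = 9: P(9, 21) = 1491. ✓
s = 10: P(10, 19) = 1387 and P(10, 20) = 1540; 1491 is not s-gonal.
s = 11: P(11, 18) = 1395 and P(11, 19) = 1558; 1491 is not s-gonal.
Hits: s ∈ {9} → 1.

1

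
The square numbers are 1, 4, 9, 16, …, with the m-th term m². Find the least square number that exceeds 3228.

Solve n² > 3228 for integer n.
The largest n with value ≤ 3228 is 56 (since 3136 ≤ 3228 < 3249), so the first above is n = 57, value 3249.

3249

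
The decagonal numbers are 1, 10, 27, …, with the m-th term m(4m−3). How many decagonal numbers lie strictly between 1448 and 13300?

The n-th decagonal number is n(4n−3).
Smallest index with value > 1448: n = 20 (giving 1540).
Largest index with value < 13300: n = 58 (giving 13282).
Indices 20 through 58: 39 terms.

39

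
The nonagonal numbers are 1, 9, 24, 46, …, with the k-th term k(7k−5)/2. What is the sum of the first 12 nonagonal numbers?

2080

Σ i(7i−5)/2 = (7Σi² − 5Σi) / 2 over i = 1..12.
Σi = 78 and Σi² = 650.
(7·650 − 5·78) / 2 = 4160/2 = 2080.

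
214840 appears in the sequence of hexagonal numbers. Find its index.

Set n(2n−1) = 214840, giving 2n² − n − 214840 = 0.
So n = (1 + 1311) / 4 = 1312/4 = 328.

328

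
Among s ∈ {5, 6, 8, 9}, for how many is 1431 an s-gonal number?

1

s = 5: P(5, 31) = 1426 and P(5, 32) = 1520; 1431 is not s-gonal.
s = 6: P(6, 27) = 1431. ✓
s = 8: P(8, 22) = 1408 and P(8, 23) = 1541; 1431 is not s-gonal.
s = 9: P(9, 20) = 1350 and P(9, 21) = 1491; 1431 is not s-gonal.
Hits: s ∈ {6} → 1.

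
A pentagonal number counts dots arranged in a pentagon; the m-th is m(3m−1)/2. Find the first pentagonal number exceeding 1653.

Solve n(3n−1)/2 > 1653 for integer n.
The largest n with value ≤ 1653 is 33 (since 1617 ≤ 1653 < 1717), so the first above is n = 34, value 1717.

1717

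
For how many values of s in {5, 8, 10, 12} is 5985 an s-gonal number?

2

s = 5: P(5, 63) = 5922 and P(5, 64) = 6112; 5985 is not s-gonal.
s = 8: P(8, 45) = 5985. ✓
s = 10: P(10, 39) = 5967 and P(10, 40) = 6280; 5985 is not s-gonal.
s = 12: P(12, 35) = 5985. ✓
Hits: s ∈ {8, 12} → 2.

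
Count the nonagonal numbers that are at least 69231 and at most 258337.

The n-th nonagonal number is n(7n−5)/2.
Smallest index with value ≥ 69231: n = 141 (giving 69231).
Largest index with value ≤ 258337: n = 272 (giving 258264).
Indices 141 through 272: 132 terms.

132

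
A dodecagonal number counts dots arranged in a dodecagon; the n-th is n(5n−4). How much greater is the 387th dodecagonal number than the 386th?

Consecutive dodecagonal numbers differ by 10n − 9: here 10·387 − 9 = 3861.

3861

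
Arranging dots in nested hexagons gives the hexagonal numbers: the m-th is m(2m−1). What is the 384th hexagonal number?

384·(2·384 − 1) = 384·767 = 294528.

294528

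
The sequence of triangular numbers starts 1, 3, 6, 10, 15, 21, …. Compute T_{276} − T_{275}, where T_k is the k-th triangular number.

276

Consecutive triangular numbers differ by n: T_{276} − T_{275} = 276.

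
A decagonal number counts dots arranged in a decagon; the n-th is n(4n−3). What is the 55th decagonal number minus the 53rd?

858

55·(4·55 − 3) = 11935 and 53·(4·53 − 3) = 11077.
Difference: 11935 − 11077 = 858.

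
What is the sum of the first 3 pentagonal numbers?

Σ i(3i−1)/2 = (3Σi² − Σi) / 2 over i = 1..3.
Σi = 6 and Σi² = 14.
(3·14 − 1·6) / 2 = 36/2 = 18.

18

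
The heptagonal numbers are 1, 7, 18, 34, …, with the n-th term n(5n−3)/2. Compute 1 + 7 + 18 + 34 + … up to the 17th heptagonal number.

4233

Σ i(5i−3)/2 = (5Σi² − 3Σi) / 2 over i = 1..17.
Σi = 153 and Σi² = 1785.
(5·1785 − 3·153) / 2 = 8466/2 = 4233.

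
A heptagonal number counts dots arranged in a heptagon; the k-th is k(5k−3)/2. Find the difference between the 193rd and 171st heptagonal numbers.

19987

193·(5·193 − 3)/2 = 92833 and 171·(5·171 − 3)/2 = 72846.
Difference: 92833 − 72846 = 19987.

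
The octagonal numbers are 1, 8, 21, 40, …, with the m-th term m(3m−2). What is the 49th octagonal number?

7105

The 49th octagonal number is n(3n−2) with n = 49.
49·(3·49 − 2) = 49·145 = 7105.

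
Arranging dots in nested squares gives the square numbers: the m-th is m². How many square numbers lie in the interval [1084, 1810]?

10

The n-th square number is n².
Smallest index with value ≥ 1084: n = 33 (giving 1089).
Largest index with value ≤ 1810: n = 42 (giving 1764).
Indices 33 through 42: 10 terms.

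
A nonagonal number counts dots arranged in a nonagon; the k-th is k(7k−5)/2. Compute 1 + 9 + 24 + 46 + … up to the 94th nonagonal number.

Σ i(7i−5)/2 = (7Σi² − 5Σi) / 2 over i = 1..94.
Σi = 4465 and Σi² = 281295.
(7·281295 − 5·4465) / 2 = 1946740/2 = 973370.

973370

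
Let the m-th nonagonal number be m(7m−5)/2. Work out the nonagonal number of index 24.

24·(7·24 − 5)/2 = 24·163/2 = 1956.

1956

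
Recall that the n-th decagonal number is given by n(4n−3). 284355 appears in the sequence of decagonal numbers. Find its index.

267

Set n(4n−3) = 284355, giving 4n² − 3n − 284355 = 0.
So n = (3 + 2133) / 8 = 2136/8 = 267.
Check: 267·(4·267 − 3) = 284355. ✓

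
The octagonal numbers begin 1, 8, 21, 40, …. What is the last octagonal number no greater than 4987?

4961

Solve n(3n−2) ≤ 4987 for integer n.
n = 41 gives 4961 ≤ 4987, while n = 42 gives 5208 > 4987; so the answer is 4961.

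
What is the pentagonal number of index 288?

288·(3·288 − 1)/2 = 288·863/2 = 124272.

124272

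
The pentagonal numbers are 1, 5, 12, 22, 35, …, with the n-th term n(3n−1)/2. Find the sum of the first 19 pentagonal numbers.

3610

Σ i(3i−1)/2 = (3Σi² − Σi) / 2 over i = 1..19.
Σi = 190 and Σi² = 2470.
(3·2470 − 1·190) / 2 = 7220/2 = 3610.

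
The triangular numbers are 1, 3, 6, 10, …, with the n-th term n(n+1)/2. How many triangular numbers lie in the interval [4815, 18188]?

The n-th triangular number is n(n+1)/2.
Smallest index with value ≥ 4815: n = 98 (giving 4851).
Largest index with value ≤ 18188: n = 190 (giving 18145).
Indices 98 through 190: 93 terms.

93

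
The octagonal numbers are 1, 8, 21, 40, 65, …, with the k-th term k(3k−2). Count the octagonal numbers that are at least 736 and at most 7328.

The n-th octagonal number is n(3n−2).
Smallest index with value ≥ 736: n = 16 (giving 736).
Largest index with value ≤ 7328: n = 49 (giving 7105).
Indices 16 through 49: 34 terms.

34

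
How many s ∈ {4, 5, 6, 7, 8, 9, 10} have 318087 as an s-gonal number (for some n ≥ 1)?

1

s = 4: P(4, 563) = 316969 and P(4, 564) = 318096; 318087 is not s-gonal.
s = 5: P(5, 460) = 317170 and P(5, 461) = 318551; 318087 is not s-gonal.
s = 6: P(6, 399) = 318003 and P(6, 400) = 319600; 318087 is not s-gonal.
s = 7: P(7, 357) = 318087. ✓
s = 8: P(8, 325) = 316225 and P(8, 326) = 318176; 318087 is not s-gonal.
s = 9: P(9, 301) = 316351 and P(9, 302) = 318459; 318087 is not s-gonal.
s = 10: P(10, 282) = 317250 and P(10, 283) = 319507; 318087 is not s-gonal.
Hits: s ∈ {7} → 1.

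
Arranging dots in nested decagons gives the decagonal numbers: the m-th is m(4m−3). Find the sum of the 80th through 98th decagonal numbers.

599203

Σ i(4i−3) = 4Σi² − 3Σi over i = 80..98.
Σi = 4851 − 3160 = 1691 and Σi² = 318549 − 167480 = 151069.
4·151069 − 3·1691 = 599203.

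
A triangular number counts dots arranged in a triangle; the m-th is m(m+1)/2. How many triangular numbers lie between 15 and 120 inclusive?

11

The n-th triangular number is n(n+1)/2.
Smallest index with value ≥ 15: n = 5 (giving 15).
Largest index with value ≤ 120: n = 15 (giving 120).
Indices 5 through 15: 11 terms.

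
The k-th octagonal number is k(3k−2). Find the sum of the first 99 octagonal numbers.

975150

Σ i(3i−2) = 3Σi² − 2Σi over i = 1..99.
Σi = 4950 and Σi² = 328350.
3·328350 − 2·4950 = 975150.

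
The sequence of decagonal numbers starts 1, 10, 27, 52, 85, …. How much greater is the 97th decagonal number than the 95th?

97·(4·97 − 3) = 37345 and 95·(4·95 − 3) = 35815.
Difference: 37345 − 35815 = 1530.

1530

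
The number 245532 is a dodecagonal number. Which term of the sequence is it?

Set n(5n−4) = 245532, giving 5n² − 4n − 245532 = 0.
The discriminant is 16 + 20·245532 = 4910656, and √4910656 = 2216.
So n = (4 + 2216) / 10 = 2220/10 = 222.
Check: 222·(5·222 − 4) = 245532. ✓

222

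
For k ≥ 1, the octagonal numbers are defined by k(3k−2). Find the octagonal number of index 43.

43·(3·43 − 2) = 43·127 = 5461.

5461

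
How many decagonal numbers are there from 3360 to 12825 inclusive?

28

The n-th decagonal number is n(4n−3).
Smallest index with value ≥ 3360: n = 30 (giving 3510).
Largest index with value ≤ 12825: n = 57 (giving 12825).
Indices 30 through 57: 28 terms.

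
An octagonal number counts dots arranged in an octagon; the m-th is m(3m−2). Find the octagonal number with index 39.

The 39th octagonal number is n(3n−2) with n = 39.
39·(3·39 − 2) = 39·115 = 4485.

4485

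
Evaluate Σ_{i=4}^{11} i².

492

Σ_{i=4}^{11} i² = 506 − 14 = 492.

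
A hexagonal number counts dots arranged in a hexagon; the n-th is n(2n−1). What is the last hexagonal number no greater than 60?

45

Solve n(2n−1) ≤ 60 for integer n.
n = 5 gives 45 ≤ 60, while n = 6 gives 66 > 60; so the answer is 45.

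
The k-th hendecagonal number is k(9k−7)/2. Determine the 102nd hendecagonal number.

46461

102·(9·102 − 7)/2 = 102·911/2 = 46461.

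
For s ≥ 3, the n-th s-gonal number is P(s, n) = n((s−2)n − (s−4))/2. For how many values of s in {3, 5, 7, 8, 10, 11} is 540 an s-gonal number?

s = 3: P(3, 32) = 528 and P(3, 33) = 561; 540 is not s-gonal.
s = 5: P(5, 19) = 532 and P(5, 20) = 590; 540 is not s-gonal.
s = 7: P(7, 15) = 540. ✓
s = 8: P(8, 13) = 481 and P(8, 14) = 560; 540 is not s-gonal.
s = 10: P(10, 12) = 540. ✓
s = 11: P(11, 11) = 506 and P(11, 12) = 606; 540 is not s-gonal.
Hits: s ∈ {7, 10} → 2.

2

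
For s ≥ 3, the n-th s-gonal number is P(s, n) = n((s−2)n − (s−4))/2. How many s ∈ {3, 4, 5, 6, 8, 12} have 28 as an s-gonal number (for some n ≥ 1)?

s = 3: P(3, 7) = 28. ✓
s = 4: P(4, 5) = 25 and P(4, 6) = 36; 28 is not s-gonal.
s = 5: P(5, 4) = 22 and P(5, 5) = 35; 28 is not s-gonal.
s = 6: P(6, 4) = 28. ✓
s = 8: P(8, 3) = 21 and P(8, 4) = 40; 28 is not s-gonal.
s = 12: P(12, 2) = 12 and P(12, 3) = 33; 28 is not s-gonal.
Hits: s ∈ {3, 6} → 2.

2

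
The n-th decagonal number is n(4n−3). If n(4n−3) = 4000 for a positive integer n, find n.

32

Set n(4n−3) = 4000, giving 4n² − 3n − 4000 = 0.
The discriminant is 9 + 16·4000 = 64009, and √64009 = 253.
So n = (3 + 253) / 8 = 256/8 = 32.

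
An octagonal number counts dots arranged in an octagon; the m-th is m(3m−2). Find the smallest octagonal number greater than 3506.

Solve n(3n−2) > 3506 for integer n.
The largest n with value ≤ 3506 is 34 (since 3400 ≤ 3506 < 3605), so the first above is n = 35, value 3605.

3605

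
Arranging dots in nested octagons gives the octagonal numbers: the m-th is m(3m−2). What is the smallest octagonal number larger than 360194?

Solve n(3n−2) > 360194 for integer n.
The largest n with value ≤ 360194 is 346 (since 358456 ≤ 360194 < 360533), so the first above is n = 347, value 360533.

360533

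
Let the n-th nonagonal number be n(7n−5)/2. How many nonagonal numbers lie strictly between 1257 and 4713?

18

The n-th nonagonal number is n(7n−5)/2.
Smallest index with value > 1257: n = 20 (giving 1350).
Largest index with value < 4713: n = 37 (giving 4699).
Indices 20 through 37: 18 terms.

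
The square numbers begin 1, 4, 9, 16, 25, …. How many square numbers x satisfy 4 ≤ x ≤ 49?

The n-th square number is n².
Smallest index with value ≥ 4: n = 2 (giving 4).
Largest index with value ≤ 49: n = 7 (giving 49).
Indices 2 through 7: 6 terms.

6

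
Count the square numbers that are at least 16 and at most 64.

The n-th square number is n².
Smallest index with value ≥ 16: n = 4 (giving 16).
Largest index with value ≤ 64: n = 8 (giving 64).
Indices 4 through 8: 5 terms.

5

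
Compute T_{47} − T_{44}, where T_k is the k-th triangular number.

138

47·48/2 = 1128 and 44·45/2 = 990.
Difference: 1128 − 990 = 138.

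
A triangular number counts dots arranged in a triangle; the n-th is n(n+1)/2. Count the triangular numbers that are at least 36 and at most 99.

6

The n-th triangular number is n(n+1)/2.
Smallest index with value ≥ 36: n = 8 (giving 36).
Largest index with value ≤ 99: n = 13 (giving 91).
Indices 8 through 13: 6 terms.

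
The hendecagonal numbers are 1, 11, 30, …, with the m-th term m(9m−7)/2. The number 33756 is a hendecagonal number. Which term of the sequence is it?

Set n(9n−7)/2 = 33756, giving 9n² − 7n − 67512 = 0.
The discriminant is 49 + 72·33756 = 2430481, and √2430481 = 1559.
So n = (7 + 1559) / 18 = 1566/18 = 87.
Check: 87·(9·87 − 7)/2 = 33756. ✓

87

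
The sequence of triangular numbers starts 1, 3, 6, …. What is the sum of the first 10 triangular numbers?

220

Σ i(i+1)/2 = (Σi² + Σi) / 2 over i = 1..10.
Σi = 55 and Σi² = 385.
(1·385 + 1·55) / 2 = 440/2 = 220.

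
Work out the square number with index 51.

51² = 2601.

2601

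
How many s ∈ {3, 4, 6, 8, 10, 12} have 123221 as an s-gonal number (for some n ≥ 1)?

1

s = 3: P(3, 495) = 122760 and P(3, 496) = 123256; 123221 is not s-gonal.
s = 4: P(4, 351) = 123201 and P(4, 352) = 123904; 123221 is not s-gonal.
s = 6: P(6, 248) = 122760 and P(6, 249) = 123753; 123221 is not s-gonal.
s = 8: P(8, 203) = 123221. ✓
s = 10: P(10, 175) = 121975 and P(10, 176) = 123376; 123221 is not s-gonal.
s = 12: P(12, 157) = 122617 and P(12, 158) = 124188; 123221 is not s-gonal.
Hits: s ∈ {8} → 1.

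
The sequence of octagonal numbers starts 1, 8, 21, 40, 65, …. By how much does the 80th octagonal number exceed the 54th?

10400

80·(3·80 − 2) = 19040 and 54·(3·54 − 2) = 8640.
Difference: 19040 − 8640 = 10400.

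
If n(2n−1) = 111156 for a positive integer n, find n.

Set n(2n−1) = 111156, giving 2n² − n − 111156 = 0.
The discriminant is 1 + 8·111156 = 889249, and √889249 = 943.
So n = (1 + 943) / 4 = 944/4 = 236.
Check: 236·(2·236 − 1) = 111156. ✓

236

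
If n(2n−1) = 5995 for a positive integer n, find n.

55

Set n(2n−1) = 5995, giving 2n² − n − 5995 = 0.
The discriminant is 1 + 8·5995 = 47961, and √47961 = 219.
So n = (1 + 219) / 4 = 220/4 = 55.
Check: 55·(2·55 − 1) = 5995. ✓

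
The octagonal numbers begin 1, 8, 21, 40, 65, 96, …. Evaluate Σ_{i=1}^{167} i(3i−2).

Σ i(3i−2) = 3Σi² − 2Σi over i = 1..167.
Σi = 14028 and Σi² = 1566460.
3·1566460 − 2·14028 = 4671324.

4671324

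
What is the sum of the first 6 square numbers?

91

Σ_{i=1}^{6} i² = 6·7·13/6 = 91.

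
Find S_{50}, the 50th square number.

The 50th square number is n² with n = 50.
50² = 2500.

2500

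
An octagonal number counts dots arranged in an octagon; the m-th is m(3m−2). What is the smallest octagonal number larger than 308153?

Solve n(3n−2) > 308153 for integer n.
The largest n with value ≤ 308153 is 320 (since 306560 ≤ 308153 < 308481), so the first above is n = 321, value 308481.

308481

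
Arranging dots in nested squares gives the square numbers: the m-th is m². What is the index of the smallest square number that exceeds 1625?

Solve n² > 1625 for integer n.
The largest n with value ≤ 1625 is 40 (since 1600 ≤ 1625 < 1681), so the first above is n = 41, value 1681.

41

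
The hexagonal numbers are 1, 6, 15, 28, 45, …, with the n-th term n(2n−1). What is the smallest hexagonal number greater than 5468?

Solve n(2n−1) > 5468 for integer n.
The largest n with value ≤ 5468 is 52 (since 5356 ≤ 5468 < 5565), so the first above is n = 53, value 5565.

5565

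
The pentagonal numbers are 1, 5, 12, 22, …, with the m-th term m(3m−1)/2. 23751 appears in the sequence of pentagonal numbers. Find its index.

Set n(3n−1)/2 = 23751, giving 3n² − n − 47502 = 0.
The discriminant is 1 + 24·23751 = 570025, and √570025 = 755.
So n = (1 + 755) / 6 = 756/6 = 126.

126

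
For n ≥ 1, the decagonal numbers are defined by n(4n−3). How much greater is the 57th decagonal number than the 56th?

449

Consecutive decagonal numbers differ by 8n − 7: here 8·57 − 7 = 449.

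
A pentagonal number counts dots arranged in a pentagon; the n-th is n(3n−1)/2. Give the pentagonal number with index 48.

3432

48·(3·48 − 1)/2 = 48·143/2 = 3432.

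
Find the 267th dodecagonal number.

The 267th dodecagonal number is n(5n−4) with n = 267.
267·(5·267 − 4) = 267·1331 = 355377.

355377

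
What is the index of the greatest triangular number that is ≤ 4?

2

Solve n(n+1)/2 ≤ 4 for integer n.
n = 2 gives 3 ≤ 4, while n = 3 gives 6 > 4; so the answer is index 2.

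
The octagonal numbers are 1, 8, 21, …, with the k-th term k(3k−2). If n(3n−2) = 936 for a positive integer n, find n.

Set n(3n−2) = 936, giving 3n² − 2n − 936 = 0.
The discriminant is 4 + 12·936 = 11236, and √11236 = 106.
So n = (2 + 106) / 6 = 108/6 = 18.

18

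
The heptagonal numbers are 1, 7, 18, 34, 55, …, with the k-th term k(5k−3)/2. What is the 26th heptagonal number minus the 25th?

126

Consecutive heptagonal numbers differ by 5n − 4: here 5·26 − 4 = 126.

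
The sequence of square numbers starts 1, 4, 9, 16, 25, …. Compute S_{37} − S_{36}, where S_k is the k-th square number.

73

n² − (n−1)² = 2n − 1, so 37² − 36² = 2·37 − 1 = 73.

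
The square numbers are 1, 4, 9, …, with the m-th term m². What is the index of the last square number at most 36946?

Solve n² ≤ 36946 for integer n.
n = 192 gives 36864 ≤ 36946, while n = 193 gives 37249 > 36946; so the answer is index 192.

192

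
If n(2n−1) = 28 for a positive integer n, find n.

Set n(2n−1) = 28, giving 2n² − n − 28 = 0.
The discriminant is 1 + 8·28 = 225, and √225 = 15.
So n = (1 + 15) / 4 = 16/4 = 4.
Check: 4·(2·4 − 1) = 28. ✓

4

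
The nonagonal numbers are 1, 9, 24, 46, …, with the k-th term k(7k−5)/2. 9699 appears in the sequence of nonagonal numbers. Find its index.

Set n(7n−5)/2 = 9699, giving 7n² − 5n − 19398 = 0.
The discriminant is 25 + 56·9699 = 543169, and √543169 = 737.
So n = (5 + 737) / 14 = 742/14 = 53.
Check: 53·(7·53 − 5)/2 = 9699. ✓

53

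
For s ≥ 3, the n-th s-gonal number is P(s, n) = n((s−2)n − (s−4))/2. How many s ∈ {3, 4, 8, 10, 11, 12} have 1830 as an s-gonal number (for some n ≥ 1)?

s = 3: P(3, 60) = 1830. ✓
s = 4: P(4, 42) = 1764 and P(4, 43) = 1849; 1830 is not s-gonal.
s = 8: P(8, 25) = 1825 and P(8, 26) = 1976; 1830 is not s-gonal.
s = 10: P(10, 21) = 1701 and P(10, 22) = 1870; 1830 is not s-gonal.
s = 11: P(11, 20) = 1730 and P(11, 21) = 1911; 1830 is not s-gonal.
s = 12: P(12, 19) = 1729 and P(12, 20) = 1920; 1830 is not s-gonal.
Hits: s ∈ {3} → 1.

1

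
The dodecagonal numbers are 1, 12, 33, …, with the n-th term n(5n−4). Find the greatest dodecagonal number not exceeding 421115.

419340

Solve n(5n−4) ≤ 421115 for integer n.
n = 290 gives 419340 ≤ 421115, while n = 291 gives 422241 > 421115; so the answer is 419340.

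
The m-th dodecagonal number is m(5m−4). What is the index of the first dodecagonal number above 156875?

Solve n(5n−4) > 156875 for integer n.
The largest n with value ≤ 156875 is 177 (since 155937 ≤ 156875 < 157708), so the first above is n = 178, value 157708.

178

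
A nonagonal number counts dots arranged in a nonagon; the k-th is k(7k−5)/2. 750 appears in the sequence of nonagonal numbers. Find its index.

Set n(7n−5)/2 = 750, giving 7n² − 5n − 1500 = 0.
The discriminant is 25 + 56·750 = 42025, and √42025 = 205.
So n = (5 + 205) / 14 = 210/14 = 15.

15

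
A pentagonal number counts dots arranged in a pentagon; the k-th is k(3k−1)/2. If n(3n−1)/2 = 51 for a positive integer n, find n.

Set n(3n−1)/2 = 51, giving 3n² − n − 102 = 0.
The discriminant is 1 + 24·51 = 1225, and √1225 = 35.
So n = (1 + 35) / 6 = 36/6 = 6.

6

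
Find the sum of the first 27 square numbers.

Σ_{i=1}^{27} i² = 27·28·55/6 = 6930.

6930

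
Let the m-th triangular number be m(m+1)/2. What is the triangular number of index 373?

The 373rd triangular number is n(n+1)/2 with n = 373.
373·374/2 = 139502/2 = 69751.

69751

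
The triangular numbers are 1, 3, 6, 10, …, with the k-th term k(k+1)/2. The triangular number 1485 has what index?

54

Set n(n+1)/2 = 1485, giving n² + n − 2970 = 0.
The discriminant is 1 + 8·1485 = 11881, and √11881 = 109.
So n = (-1 + 109) / 2 = 108/2 = 54.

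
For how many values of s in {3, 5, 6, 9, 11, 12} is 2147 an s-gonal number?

1

s = 3: P(3, 65) = 2145 and P(3, 66) = 2211; 2147 is not s-gonal.
s = 5: P(5, 38) = 2147. ✓
s = 6: P(6, 33) = 2145 and P(6, 34) = 2278; 2147 is not s-gonal.
s = 9: P(9, 25) = 2125 and P(9, 26) = 2301; 2147 is not s-gonal.
s = 11: P(11, 22) = 2101 and P(11, 23) = 2300; 2147 is not s-gonal.
s = 12: P(12, 21) = 2121 and P(12, 22) = 2332; 2147 is not s-gonal.
Hits: s ∈ {5} → 1.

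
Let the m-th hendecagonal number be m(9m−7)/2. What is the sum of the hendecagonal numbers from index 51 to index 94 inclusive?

Σ i(9i−7)/2 = (9Σi² − 7Σi) / 2 over i = 51..94.
Σi = 4465 − 1275 = 3190 and Σi² = 281295 − 42925 = 238370.
(9·238370 − 7·3190) / 2 = 2123000/2 = 1061500.

1061500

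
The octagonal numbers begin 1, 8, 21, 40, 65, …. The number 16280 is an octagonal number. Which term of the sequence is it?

Set n(3n−2) = 16280, giving 3n² − 2n − 16280 = 0.
The discriminant is 4 + 12·16280 = 195364, and √195364 = 442.
So n = (2 + 442) / 6 = 444/6 = 74.

74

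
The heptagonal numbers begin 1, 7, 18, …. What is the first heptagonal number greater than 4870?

Solve n(5n−3)/2 > 4870 for integer n.
The largest n with value ≤ 4870 is 44 (since 4774 ≤ 4870 < 4995), so the first above is n = 45, value 4995.

4995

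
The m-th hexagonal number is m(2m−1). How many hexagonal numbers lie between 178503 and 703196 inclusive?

295

The n-th hexagonal number is n(2n−1).
Smallest index with value ≥ 178503: n = 299 (giving 178503).
Largest index with value ≤ 703196: n = 593 (giving 702705).
Indices 299 through 593: 295 terms.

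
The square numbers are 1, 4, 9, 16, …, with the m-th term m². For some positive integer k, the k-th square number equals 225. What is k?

15

We need n² = 225, so n = √225 = 15.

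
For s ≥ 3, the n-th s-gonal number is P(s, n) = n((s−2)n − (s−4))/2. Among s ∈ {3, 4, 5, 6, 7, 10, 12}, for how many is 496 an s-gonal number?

s = 3: P(3, 31) = 496. ✓
s = 4: P(4, 22) = 484 and P(4, 23) = 529; 496 is not s-gonal.
s = 5: P(5, 18) = 477 and P(5, 19) = 532; 496 is not s-gonal.
s = 6: P(6, 16) = 496. ✓
s = 7: P(7, 14) = 469 and P(7, 15) = 540; 496 is not s-gonal.
s = 10: P(10, 11) = 451 and P(10, 12) = 540; 496 is not s-gonal.
s = 12: P(12, 10) = 460 and P(12, 11) = 561; 496 is not s-gonal.
Hits: s ∈ {3, 6} → 2.

2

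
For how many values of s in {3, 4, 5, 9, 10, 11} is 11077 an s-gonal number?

1

s = 3: P(3, 148) = 11026 and P(3, 149) = 11175; 11077 is not s-gonal.
s = 4: P(4, 105) = 11025 and P(4, 106) = 11236; 11077 is not s-gonal.
s = 5: P(5, 86) = 11051 and P(5, 87) = 11310; 11077 is not s-gonal.
s = 9: P(9, 56) = 10836 and P(9, 57) = 11229; 11077 is not s-gonal.
s = 10: P(10, 53) = 11077. ✓
s = 11: P(11, 50) = 11075 and P(11, 51) = 11526; 11077 is not s-gonal.
Hits: s ∈ {10} → 1.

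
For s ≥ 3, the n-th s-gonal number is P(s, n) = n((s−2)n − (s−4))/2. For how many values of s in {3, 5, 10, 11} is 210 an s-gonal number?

s = 3: P(3, 20) = 210. ✓
s = 5: P(5, 12) = 210. ✓
s = 10: P(10, 7) = 175 and P(10, 8) = 232; 210 is not s-gonal.
s = 11: P(11, 7) = 196 and P(11, 8) = 260; 210 is not s-gonal.
Hits: s ∈ {3, 5} → 2.

2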